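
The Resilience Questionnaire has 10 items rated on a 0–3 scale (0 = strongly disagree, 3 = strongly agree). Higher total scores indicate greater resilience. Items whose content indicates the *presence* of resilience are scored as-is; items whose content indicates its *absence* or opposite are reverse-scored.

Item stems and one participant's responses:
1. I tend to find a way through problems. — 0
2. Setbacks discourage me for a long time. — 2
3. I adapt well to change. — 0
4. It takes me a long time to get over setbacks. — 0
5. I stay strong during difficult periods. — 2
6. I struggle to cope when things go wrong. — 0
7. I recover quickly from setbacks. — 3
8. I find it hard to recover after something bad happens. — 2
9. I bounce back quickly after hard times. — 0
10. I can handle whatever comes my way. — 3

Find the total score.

16

Items 2, 4, 6, 8 describe the absence/opposite of resilience → reverse-score.
reversed = (0+3) − raw = 3 − raw.
  item 1: 0
  item 2: 3 − 2 = 1
  item 3: 0
  item 4: 3 − 0 = 3
  item 5: 2
  item 6: 3 − 0 = 3
  item 7: 3
  item 8: 3 − 2 = 1
  item 9: 0
  item 10: 3
Total = 0 + 1 + 0 + 3 + 2 + 3 + 3 + 1 + 0 + 3 = 16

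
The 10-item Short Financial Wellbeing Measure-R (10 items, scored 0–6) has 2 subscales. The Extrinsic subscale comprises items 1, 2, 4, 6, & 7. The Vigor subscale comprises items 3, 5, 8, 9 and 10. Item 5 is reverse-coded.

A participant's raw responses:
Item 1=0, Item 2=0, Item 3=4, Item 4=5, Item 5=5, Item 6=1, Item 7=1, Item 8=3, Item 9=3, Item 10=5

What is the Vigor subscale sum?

16

Vigor items: 3, 5, 8, 9, 10.
Of these, item 5 is reverse-coded; on a 0–6 scale, reversed = 6 − raw.
  item 3: 4
  item 5: 6 − 5 = 1
  item 8: 3
  item 9: 3
  item 10: 5
Sum = 4 + 1 + 3 + 3 + 5 = 16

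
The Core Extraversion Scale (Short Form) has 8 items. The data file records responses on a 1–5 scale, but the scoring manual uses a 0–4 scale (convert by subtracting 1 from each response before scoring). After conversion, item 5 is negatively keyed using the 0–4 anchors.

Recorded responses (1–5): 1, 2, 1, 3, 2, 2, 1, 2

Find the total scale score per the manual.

Convert to 0–4: 0, 1, 0, 2, 1, 1, 0, 1
Reverse-coded (on a 0–4 scale, reversed = 4 − raw):
  item 5: 4 − 1 = 3
Scored: 0, 1, 0, 2, 3, 1, 0, 1
Total = 8

8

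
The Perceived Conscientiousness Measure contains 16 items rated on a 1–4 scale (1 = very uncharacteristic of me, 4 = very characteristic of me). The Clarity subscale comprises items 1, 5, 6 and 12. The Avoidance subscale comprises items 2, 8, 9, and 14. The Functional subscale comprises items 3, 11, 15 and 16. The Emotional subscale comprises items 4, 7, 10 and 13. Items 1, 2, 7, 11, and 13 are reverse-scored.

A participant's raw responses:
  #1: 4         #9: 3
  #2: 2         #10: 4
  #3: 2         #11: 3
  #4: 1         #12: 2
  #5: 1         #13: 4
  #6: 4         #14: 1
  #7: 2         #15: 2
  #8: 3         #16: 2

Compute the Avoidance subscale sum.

10

Avoidance items: 2, 8, 9, 14.
Of these, item 2 is reverse-scored; reverse-coded value = 5 − response.
  item 2: 5 − 2 = 3
  item 8: 3
  item 9: 3
  item 14: 1
Sum = 3 + 3 + 3 + 1 = 10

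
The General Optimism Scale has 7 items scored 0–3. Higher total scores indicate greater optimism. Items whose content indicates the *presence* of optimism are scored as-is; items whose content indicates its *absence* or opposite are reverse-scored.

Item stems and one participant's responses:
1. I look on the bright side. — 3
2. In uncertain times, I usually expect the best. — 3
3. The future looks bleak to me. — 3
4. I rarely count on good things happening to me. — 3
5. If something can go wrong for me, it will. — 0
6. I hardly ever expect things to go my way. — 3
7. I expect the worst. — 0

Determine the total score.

Items 3, 4, 5, 6, 7 describe the absence/opposite of optimism → reverse-score.
on a 0–3 scale, reversed = 3 − raw.
  item 1: 3
  item 2: 3
  item 3: 3 − 3 = 0
  item 4: 3 − 3 = 0
  item 5: 3 − 0 = 3
  item 6: 3 − 3 = 0
  item 7: 3 − 0 = 3
Total = 3 + 3 + 0 + 0 + 3 + 0 + 3 = 12

12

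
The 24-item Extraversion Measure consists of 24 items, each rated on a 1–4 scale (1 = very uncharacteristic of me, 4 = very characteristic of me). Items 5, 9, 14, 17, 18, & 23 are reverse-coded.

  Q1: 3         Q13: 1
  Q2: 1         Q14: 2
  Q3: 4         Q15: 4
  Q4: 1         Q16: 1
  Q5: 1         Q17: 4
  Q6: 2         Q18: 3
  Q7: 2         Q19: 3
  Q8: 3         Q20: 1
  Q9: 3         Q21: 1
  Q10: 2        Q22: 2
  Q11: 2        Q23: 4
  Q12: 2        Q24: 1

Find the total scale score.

49

Raw sum = 53. Reverse-coded items: 5, 9, 14, 17, 18, 23; their raw sum = 17.
Each reversal replaces raw with 5 − raw, changing the total by 5 − 2·raw per item.
Total = 53 + 6·5 − 2·17 = 53 + 30 − 34 = 49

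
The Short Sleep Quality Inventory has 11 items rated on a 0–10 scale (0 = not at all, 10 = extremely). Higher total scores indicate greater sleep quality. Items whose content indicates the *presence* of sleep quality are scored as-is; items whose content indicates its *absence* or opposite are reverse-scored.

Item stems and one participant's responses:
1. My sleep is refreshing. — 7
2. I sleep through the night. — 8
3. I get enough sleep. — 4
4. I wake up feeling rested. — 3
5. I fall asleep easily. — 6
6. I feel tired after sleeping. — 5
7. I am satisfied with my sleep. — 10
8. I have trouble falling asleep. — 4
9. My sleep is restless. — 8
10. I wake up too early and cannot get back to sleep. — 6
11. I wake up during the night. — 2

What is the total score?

63

Items 6, 8, 9, 10, 11 describe the absence/opposite of sleep quality → reverse-score.
on a 0–10 scale, reversed = 10 − raw.
  item 1: 7
  item 2: 8
  item 3: 4
  item 4: 3
  item 5: 6
  item 6: 10 − 5 = 5
  item 7: 10
  item 8: 10 − 4 = 6
  item 9: 10 − 8 = 2
  item 10: 10 − 6 = 4
  item 11: 10 − 2 = 8
Total = 7 + 8 + 4 + 3 + 6 + 5 + 10 + 6 + 2 + 4 + 8 = 63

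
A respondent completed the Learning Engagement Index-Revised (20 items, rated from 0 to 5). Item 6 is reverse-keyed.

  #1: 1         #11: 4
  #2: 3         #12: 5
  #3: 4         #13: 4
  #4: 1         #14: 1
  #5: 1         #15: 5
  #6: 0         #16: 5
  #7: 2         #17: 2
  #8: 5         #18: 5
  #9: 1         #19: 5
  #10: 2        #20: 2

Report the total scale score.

63

Reversing item 6 with 5 − raw:
Total = 1 + 3 + 4 + 1 + 1 + (5−0) + 2 + 5 + 1 + 2 + 4 + 5 + 4 + 1 + 5 + 5 + 2 + 5 + 5 + 2
      = 1 + 3 + 4 + 1 + 1 + 5 + 2 + 5 + 1 + 2 + 4 + 5 + 4 + 1 + 5 + 5 + 2 + 5 + 5 + 2 = 63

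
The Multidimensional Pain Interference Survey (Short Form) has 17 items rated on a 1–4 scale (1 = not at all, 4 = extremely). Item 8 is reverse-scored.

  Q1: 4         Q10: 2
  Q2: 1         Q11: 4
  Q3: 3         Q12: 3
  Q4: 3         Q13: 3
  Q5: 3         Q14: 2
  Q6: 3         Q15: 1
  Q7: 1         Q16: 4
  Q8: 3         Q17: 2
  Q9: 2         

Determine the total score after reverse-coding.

43

Raw sum = 44. Reverse-scored items: 8; their raw sum = 3.
Each reversal replaces raw with 5 − raw, changing the total by 5 − 2·raw per item.
Total = 44 + 1·5 − 2·3 = 44 + 5 − 6 = 43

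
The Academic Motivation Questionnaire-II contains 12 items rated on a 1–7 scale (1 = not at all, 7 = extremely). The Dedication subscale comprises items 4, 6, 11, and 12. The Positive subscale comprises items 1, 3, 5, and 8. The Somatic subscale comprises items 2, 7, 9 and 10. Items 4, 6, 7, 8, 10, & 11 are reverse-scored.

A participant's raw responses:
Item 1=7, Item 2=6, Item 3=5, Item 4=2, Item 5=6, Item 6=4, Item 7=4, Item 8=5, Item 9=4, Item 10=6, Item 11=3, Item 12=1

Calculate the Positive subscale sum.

21

Positive items: 1, 3, 5, 8.
Of these, item 8 is reverse-scored; reversed = (1+7) − raw = 8 − raw.
  item 1: 7
  item 3: 5
  item 5: 6
  item 8: 8 − 5 = 3
Sum = 7 + 5 + 6 + 3 = 21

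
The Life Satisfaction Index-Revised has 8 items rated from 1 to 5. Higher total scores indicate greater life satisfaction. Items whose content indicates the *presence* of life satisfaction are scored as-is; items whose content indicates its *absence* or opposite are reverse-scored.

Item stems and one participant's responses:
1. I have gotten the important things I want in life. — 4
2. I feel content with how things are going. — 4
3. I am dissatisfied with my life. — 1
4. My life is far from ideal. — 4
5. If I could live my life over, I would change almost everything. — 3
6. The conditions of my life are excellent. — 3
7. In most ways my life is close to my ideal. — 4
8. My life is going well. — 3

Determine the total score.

28

Items 3, 4, 5 describe the absence/opposite of life satisfaction → reverse-score.
reverse-coded value = 6 − response.
  item 1: 4
  item 2: 4
  item 3: 6 − 1 = 5
  item 4: 6 − 4 = 2
  item 5: 6 − 3 = 3
  item 6: 3
  item 7: 4
  item 8: 3
Total = 4 + 4 + 5 + 2 + 3 + 3 + 4 + 3 = 28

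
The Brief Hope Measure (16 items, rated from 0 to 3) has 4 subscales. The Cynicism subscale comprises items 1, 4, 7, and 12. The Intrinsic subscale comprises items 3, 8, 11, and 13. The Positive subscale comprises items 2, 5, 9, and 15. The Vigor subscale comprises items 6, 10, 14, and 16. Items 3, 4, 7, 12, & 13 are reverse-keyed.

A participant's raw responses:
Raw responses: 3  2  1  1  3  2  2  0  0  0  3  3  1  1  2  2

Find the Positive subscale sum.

Positive items: 2, 5, 9, 15.
  item 2: 2
  item 5: 3
  item 9: 0
  item 15: 2
Sum = 2 + 3 + 0 + 2 = 7

7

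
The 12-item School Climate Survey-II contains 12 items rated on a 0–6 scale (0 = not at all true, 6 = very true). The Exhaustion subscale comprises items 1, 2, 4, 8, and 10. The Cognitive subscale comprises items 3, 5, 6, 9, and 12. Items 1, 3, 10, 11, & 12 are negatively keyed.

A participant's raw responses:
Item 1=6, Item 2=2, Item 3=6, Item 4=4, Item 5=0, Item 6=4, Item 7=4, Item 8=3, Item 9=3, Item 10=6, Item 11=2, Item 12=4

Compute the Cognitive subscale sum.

Cognitive items: 3, 5, 6, 9, 12.
Of these, items 3 and 12 are negatively keyed; reverse-coded value = 6 − response.
  item 3: 6 − 6 = 0
  item 5: 0
  item 6: 4
  item 9: 3
  item 12: 6 − 4 = 2
Sum = 0 + 0 + 4 + 3 + 2 = 9

9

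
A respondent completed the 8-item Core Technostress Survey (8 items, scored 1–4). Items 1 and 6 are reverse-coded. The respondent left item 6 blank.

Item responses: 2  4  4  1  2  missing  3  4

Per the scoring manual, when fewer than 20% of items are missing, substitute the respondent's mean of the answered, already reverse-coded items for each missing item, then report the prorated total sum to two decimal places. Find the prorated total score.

Reverse-coded (on a 1–4 scale, reversed = 5 − raw):
  item 1: 5 − 2 = 3
Completed scored items (7 of 8): 3, 4, 4, 1, 2, 3, 4; sum = 21.
Person mean = 21 / 7 ≈ 3.0000
Prorated total = (21 / 7) × 8 = 24.00 (to 2 dp)

24.00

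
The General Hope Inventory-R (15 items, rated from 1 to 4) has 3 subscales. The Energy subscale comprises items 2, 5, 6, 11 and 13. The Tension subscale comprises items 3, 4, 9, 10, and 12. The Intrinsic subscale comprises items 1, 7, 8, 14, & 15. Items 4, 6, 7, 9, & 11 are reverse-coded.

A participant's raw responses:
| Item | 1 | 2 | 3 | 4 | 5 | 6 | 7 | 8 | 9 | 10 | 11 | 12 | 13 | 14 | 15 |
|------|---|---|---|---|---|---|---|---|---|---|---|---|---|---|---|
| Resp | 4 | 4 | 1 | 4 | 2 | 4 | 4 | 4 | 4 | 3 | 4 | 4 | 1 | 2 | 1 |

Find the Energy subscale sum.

Energy items: 2, 5, 6, 11, 13.
Of these, items 6 and 11 are reverse-coded; reverse-coded value = 5 − response.
  item 2: 4
  item 5: 2
  item 6: 5 − 4 = 1
  item 11: 5 − 4 = 1
  item 13: 1
Sum = 4 + 2 + 1 + 1 + 1 = 9

9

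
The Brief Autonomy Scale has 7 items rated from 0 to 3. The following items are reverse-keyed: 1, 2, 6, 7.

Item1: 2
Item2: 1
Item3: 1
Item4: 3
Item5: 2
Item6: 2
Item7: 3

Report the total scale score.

10

Raw sum = 14. Reverse-keyed items: 1, 2, 6, 7; their raw sum = 8.
Each reversal replaces raw with 3 − raw, changing the total by 3 − 2·raw per item.
Total = 14 + 4·3 − 2·8 = 14 + 12 − 16 = 10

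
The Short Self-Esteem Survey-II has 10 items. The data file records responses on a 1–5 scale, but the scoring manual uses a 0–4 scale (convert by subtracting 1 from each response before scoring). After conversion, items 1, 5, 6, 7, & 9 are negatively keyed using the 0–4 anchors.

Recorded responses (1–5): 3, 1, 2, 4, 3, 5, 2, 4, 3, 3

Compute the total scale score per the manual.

Convert to 0–4: 2, 0, 1, 3, 2, 4, 1, 3, 2, 2
Reverse-coded (reversed = (0+4) − raw = 4 − raw):
  item 1: 4 − 2 = 2
  item 5: 4 − 2 = 2
  item 6: 4 − 4 = 0
  item 7: 4 − 1 = 3
  item 9: 4 − 2 = 2
Scored: 2, 0, 1, 3, 2, 0, 3, 3, 2, 2
Total = 18

18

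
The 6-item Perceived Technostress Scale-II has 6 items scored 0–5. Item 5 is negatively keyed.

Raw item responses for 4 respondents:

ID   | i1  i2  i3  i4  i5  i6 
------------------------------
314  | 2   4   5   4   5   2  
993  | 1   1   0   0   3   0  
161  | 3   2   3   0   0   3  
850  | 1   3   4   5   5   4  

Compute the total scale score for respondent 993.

4

Respondent 993 raw: 1, 1, 0, 0, 3, 0.
Reverse-coded (on a 0–5 scale, reversed = 5 − raw):
  item 1: 1
  item 2: 1
  item 3: 0
  item 4: 0
  item 5: 5 − 3 = 2
  item 6: 0
Sum = 1 + 1 + 0 + 0 + 2 + 0 = 4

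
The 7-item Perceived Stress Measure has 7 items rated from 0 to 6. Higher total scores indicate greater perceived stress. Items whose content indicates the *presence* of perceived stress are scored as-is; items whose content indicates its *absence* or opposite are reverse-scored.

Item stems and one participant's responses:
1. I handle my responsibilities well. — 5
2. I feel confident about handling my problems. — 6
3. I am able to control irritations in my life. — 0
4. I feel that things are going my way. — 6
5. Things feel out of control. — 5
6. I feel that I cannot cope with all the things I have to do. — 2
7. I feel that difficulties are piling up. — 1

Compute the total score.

Items 1, 2, 3, 4 describe the absence/opposite of perceived stress → reverse-score.
reversed = (0+6) − raw = 6 − raw.
  item 1: 6 − 5 = 1
  item 2: 6 − 6 = 0
  item 3: 6 − 0 = 6
  item 4: 6 − 6 = 0
  item 5: 5
  item 6: 2
  item 7: 1
Total = 1 + 0 + 6 + 0 + 5 + 2 + 1 = 15

15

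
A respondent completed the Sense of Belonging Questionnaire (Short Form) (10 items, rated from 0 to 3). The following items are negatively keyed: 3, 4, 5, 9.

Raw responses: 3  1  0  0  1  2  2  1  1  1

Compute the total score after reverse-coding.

Apply reverse scoring (on a 0–3 scale, reversed = 3 − raw):
  item 3: 3 − 0 = 3
  item 4: 3 − 0 = 3
  item 5: 3 − 1 = 2
  item 9: 3 − 1 = 2
Scored items: 3, 1, 3, 3, 2, 2, 2, 1, 2, 1
Total = 3 + 1 + 3 + 3 + 2 + 2 + 2 + 1 + 2 + 1 = 20

20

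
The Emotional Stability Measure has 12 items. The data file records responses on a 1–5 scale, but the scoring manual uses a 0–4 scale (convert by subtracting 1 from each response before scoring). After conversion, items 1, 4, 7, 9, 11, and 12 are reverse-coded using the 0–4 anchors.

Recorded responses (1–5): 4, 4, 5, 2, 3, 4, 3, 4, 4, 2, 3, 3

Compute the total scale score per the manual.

Convert to 0–4: 3, 3, 4, 1, 2, 3, 2, 3, 3, 1, 2, 2
Reverse-coded (reversed = (0+4) − raw = 4 − raw):
  item 1: 4 − 3 = 1
  item 4: 4 − 1 = 3
  item 7: 4 − 2 = 2
  item 9: 4 − 3 = 1
  item 11: 4 − 2 = 2
  item 12: 4 − 2 = 2
Scored: 1, 3, 4, 3, 2, 3, 2, 3, 1, 1, 2, 2
Total = 27

27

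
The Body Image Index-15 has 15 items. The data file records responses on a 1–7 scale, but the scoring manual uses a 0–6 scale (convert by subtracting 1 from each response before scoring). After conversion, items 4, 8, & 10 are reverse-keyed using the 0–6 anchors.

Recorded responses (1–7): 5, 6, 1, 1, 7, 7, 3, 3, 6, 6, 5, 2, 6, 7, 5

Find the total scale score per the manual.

Convert to 0–6: 4, 5, 0, 0, 6, 6, 2, 2, 5, 5, 4, 1, 5, 6, 4
Reverse-coded (on a 0–6 scale, reversed = 6 − raw):
  item 4: 6 − 0 = 6
  item 8: 6 − 2 = 4
  item 10: 6 − 5 = 1
Scored: 4, 5, 0, 6, 6, 6, 2, 4, 5, 1, 4, 1, 5, 6, 4
Total = 59

59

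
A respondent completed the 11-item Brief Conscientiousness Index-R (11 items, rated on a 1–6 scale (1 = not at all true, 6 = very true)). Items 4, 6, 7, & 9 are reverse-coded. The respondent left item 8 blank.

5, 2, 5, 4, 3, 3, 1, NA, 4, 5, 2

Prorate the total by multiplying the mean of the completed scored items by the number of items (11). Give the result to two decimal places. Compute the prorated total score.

Reverse-coded (reverse-coded value = 7 − response):
  item 4: 7 − 4 = 3
  item 6: 7 − 3 = 4
  item 7: 7 − 1 = 6
  item 9: 7 − 4 = 3
Completed scored items (10 of 11): 5, 2, 5, 3, 3, 4, 6, 3, 5, 2; sum = 38.
Person mean = 38 / 10 ≈ 3.8000
Prorated total = (38 / 10) × 11 = 41.80 (to 2 dp)

41.80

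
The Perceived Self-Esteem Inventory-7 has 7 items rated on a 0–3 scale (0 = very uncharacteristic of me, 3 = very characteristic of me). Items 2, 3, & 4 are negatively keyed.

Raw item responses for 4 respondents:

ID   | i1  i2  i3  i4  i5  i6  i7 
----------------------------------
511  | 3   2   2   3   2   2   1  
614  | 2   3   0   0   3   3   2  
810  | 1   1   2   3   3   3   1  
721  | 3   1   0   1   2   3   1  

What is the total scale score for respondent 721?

16

Respondent 721 raw: 3, 1, 0, 1, 2, 3, 1.
Reverse-coded (reverse-coded value = 3 − response):
  item 1: 3
  item 2: 3 − 1 = 2
  item 3: 3 − 0 = 3
  item 4: 3 − 1 = 2
  item 5: 2
  item 6: 3
  item 7: 1
Sum = 3 + 2 + 3 + 2 + 2 + 3 + 1 = 16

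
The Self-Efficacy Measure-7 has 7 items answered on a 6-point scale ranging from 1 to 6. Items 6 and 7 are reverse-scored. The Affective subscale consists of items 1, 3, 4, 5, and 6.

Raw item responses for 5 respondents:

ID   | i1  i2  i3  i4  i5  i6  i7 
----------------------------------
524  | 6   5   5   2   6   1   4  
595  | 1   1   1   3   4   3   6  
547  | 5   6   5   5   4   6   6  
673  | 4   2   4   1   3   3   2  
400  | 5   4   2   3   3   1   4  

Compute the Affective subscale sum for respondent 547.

20

Respondent 547 raw: 5, 6, 5, 5, 4, 6, 6.
Affective items: 1, 3, 4, 5, 6.
Reverse-coded (on a 1–6 scale, reversed = 7 − raw):
  item 1: 5
  item 3: 5
  item 4: 5
  item 5: 4
  item 6: 7 − 6 = 1
Sum = 5 + 5 + 5 + 4 + 1 = 20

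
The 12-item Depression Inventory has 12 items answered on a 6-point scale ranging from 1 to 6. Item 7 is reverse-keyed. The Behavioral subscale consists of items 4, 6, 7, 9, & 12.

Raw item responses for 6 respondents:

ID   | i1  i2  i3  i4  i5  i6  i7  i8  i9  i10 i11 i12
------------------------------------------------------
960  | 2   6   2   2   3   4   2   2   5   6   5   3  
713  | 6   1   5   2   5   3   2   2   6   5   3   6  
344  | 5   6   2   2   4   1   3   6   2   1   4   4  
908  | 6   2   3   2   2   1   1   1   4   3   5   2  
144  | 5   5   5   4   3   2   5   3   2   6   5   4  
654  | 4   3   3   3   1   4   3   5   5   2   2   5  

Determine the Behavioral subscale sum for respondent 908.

15

Respondent 908 raw: 6, 2, 3, 2, 2, 1, 1, 1, 4, 3, 5, 2.
Behavioral items: 4, 6, 7, 9, 12.
Reverse-coded (reversed = (1+6) − raw = 7 − raw):
  item 4: 2
  item 6: 1
  item 7: 7 − 1 = 6
  item 9: 4
  item 12: 2
Sum = 2 + 1 + 6 + 4 + 2 = 15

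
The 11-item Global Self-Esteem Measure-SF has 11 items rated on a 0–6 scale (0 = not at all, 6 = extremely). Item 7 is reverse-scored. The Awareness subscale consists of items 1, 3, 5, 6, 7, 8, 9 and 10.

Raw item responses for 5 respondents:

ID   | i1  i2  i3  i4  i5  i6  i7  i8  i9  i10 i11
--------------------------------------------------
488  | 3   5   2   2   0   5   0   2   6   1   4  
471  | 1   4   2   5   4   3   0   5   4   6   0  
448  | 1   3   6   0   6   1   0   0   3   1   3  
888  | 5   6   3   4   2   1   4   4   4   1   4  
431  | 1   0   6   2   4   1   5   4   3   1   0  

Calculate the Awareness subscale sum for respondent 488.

Respondent 488 raw: 3, 5, 2, 2, 0, 5, 0, 2, 6, 1, 4.
Awareness items: 1, 3, 5, 6, 7, 8, 9, 10.
Reverse-coded (reversed = (0+6) − raw = 6 − raw):
  item 1: 3
  item 3: 2
  item 5: 0
  item 6: 5
  item 7: 6 − 0 = 6
  item 8: 2
  item 9: 6
  item 10: 1
Sum = 3 + 2 + 0 + 5 + 6 + 2 + 6 + 1 = 25

25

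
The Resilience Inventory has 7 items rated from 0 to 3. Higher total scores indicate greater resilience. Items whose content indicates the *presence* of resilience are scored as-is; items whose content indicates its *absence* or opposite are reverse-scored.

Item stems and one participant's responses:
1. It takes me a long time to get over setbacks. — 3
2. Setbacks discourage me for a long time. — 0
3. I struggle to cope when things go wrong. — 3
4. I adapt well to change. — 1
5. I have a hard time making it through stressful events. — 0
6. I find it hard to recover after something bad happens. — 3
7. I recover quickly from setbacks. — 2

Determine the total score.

Items 1, 2, 3, 5, 6 describe the absence/opposite of resilience → reverse-score.
on a 0–3 scale, reversed = 3 − raw.
  item 1: 3 − 3 = 0
  item 2: 3 − 0 = 3
  item 3: 3 − 3 = 0
  item 4: 1
  item 5: 3 − 0 = 3
  item 6: 3 − 3 = 0
  item 7: 2
Total = 0 + 3 + 0 + 1 + 3 + 0 + 2 = 9

9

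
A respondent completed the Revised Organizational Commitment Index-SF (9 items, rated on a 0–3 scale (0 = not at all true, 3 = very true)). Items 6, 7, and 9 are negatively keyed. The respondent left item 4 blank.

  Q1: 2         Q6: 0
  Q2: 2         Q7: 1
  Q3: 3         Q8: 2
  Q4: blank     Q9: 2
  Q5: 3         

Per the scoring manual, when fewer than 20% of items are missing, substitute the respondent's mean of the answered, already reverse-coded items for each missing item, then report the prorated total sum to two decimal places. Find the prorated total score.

Reverse-coded (on a 0–3 scale, reversed = 3 − raw):
  item 6: 3 − 0 = 3
  item 7: 3 − 1 = 2
  item 9: 3 − 2 = 1
Completed scored items (8 of 9): 2, 2, 3, 3, 3, 2, 2, 1; sum = 18.
Person mean = 18 / 8 ≈ 2.2500
Prorated total = (18 / 8) × 9 = 20.25 (to 2 dp)

20.25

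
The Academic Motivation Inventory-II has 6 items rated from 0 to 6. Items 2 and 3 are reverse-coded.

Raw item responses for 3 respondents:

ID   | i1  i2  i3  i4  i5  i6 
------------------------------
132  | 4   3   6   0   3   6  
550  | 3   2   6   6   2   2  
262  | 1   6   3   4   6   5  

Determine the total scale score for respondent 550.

17

Respondent 550 raw: 3, 2, 6, 6, 2, 2.
Reverse-coded (on a 0–6 scale, reversed = 6 − raw):
  item 1: 3
  item 2: 6 − 2 = 4
  item 3: 6 − 6 = 0
  item 4: 6
  item 5: 2
  item 6: 2
Sum = 3 + 4 + 0 + 6 + 2 + 2 = 17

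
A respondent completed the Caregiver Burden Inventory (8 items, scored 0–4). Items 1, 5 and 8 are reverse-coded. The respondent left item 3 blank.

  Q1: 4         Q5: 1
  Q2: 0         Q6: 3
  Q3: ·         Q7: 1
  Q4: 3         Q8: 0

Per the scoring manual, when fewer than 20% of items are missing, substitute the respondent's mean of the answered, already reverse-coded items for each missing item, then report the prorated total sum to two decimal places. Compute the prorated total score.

Reverse-coded (reverse-coded value = 4 − response):
  item 1: 4 − 4 = 0
  item 5: 4 − 1 = 3
  item 8: 4 − 0 = 4
Completed scored items (7 of 8): 0, 0, 3, 3, 3, 1, 4; sum = 14.
Person mean = 14 / 7 ≈ 2.0000
Prorated total = (14 / 7) × 8 = 16.00 (to 2 dp)

16.00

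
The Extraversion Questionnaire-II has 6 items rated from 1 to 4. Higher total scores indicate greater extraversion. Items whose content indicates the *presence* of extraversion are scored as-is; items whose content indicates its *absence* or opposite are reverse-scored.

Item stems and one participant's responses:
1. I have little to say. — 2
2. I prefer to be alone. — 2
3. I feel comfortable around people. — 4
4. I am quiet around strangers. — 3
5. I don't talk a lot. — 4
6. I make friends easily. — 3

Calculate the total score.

16

Items 1, 2, 4, 5 describe the absence/opposite of extraversion → reverse-score.
on a 1–4 scale, reversed = 5 − raw.
  item 1: 5 − 2 = 3
  item 2: 5 − 2 = 3
  item 3: 4
  item 4: 5 − 3 = 2
  item 5: 5 − 4 = 1
  item 6: 3
Total = 3 + 3 + 4 + 2 + 1 + 3 = 16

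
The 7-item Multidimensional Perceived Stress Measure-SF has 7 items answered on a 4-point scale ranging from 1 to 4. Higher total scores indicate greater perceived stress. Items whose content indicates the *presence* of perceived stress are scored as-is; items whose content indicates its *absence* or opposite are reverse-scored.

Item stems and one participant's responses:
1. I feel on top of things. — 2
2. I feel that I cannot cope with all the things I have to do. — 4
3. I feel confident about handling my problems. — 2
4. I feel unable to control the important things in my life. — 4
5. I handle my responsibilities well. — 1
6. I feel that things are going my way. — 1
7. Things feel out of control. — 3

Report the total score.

Items 1, 3, 5, 6 describe the absence/opposite of perceived stress → reverse-score.
on a 1–4 scale, reversed = 5 − raw.
  item 1: 5 − 2 = 3
  item 2: 4
  item 3: 5 − 2 = 3
  item 4: 4
  item 5: 5 − 1 = 4
  item 6: 5 − 1 = 4
  item 7: 3
Total = 3 + 4 + 3 + 4 + 4 + 4 + 3 = 25

25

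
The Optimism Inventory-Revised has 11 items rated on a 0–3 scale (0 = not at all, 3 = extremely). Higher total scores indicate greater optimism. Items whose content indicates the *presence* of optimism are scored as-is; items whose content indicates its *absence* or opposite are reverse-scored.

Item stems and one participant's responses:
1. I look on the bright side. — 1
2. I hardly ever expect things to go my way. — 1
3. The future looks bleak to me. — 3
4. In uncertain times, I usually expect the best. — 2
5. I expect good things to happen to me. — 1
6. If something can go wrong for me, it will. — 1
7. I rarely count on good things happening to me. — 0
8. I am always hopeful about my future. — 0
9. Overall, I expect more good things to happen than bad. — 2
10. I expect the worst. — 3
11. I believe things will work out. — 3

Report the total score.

Items 2, 3, 6, 7, 10 describe the absence/opposite of optimism → reverse-score.
on a 0–3 scale, reversed = 3 − raw.
  item 1: 1
  item 2: 3 − 1 = 2
  item 3: 3 − 3 = 0
  item 4: 2
  item 5: 1
  item 6: 3 − 1 = 2
  item 7: 3 − 0 = 3
  item 8: 0
  item 9: 2
  item 10: 3 − 3 = 0
  item 11: 3
Total = 1 + 2 + 0 + 2 + 1 + 2 + 3 + 0 + 2 + 0 + 3 = 16

16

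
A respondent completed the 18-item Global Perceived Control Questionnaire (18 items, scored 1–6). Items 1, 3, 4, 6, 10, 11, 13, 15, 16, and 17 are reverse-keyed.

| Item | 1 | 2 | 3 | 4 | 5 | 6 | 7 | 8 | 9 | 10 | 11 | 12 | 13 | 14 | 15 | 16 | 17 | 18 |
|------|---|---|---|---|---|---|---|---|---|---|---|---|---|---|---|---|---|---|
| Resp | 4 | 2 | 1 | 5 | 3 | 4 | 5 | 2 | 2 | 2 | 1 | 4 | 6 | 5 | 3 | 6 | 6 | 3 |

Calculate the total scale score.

58

Reverse-keyed items use 7 − raw:
  item 1: 7 − 4 = 3
  item 3: 7 − 1 = 6
  item 4: 7 − 5 = 2
  item 6: 7 − 4 = 3
  item 10: 7 − 2 = 5
  item 11: 7 − 1 = 6
  item 13: 7 − 6 = 1
  item 15: 7 − 3 = 4
  item 16: 7 − 6 = 1
  item 17: 7 − 6 = 1
Scored items: 3, 2, 6, 2, 3, 3, 5, 2, 2, 5, 6, 4, 1, 5, 4, 1, 1, 3
Total = 3 + 2 + 6 + 2 + 3 + 3 + 5 + 2 + 2 + 5 + 6 + 4 + 1 + 5 + 4 + 1 + 1 + 3 = 58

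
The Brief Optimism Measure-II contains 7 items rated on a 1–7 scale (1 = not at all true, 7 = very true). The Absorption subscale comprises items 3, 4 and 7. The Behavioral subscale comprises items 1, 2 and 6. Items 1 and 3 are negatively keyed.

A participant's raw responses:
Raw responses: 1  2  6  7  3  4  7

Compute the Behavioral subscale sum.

Behavioral items: 1, 2, 6.
Of these, item 1 is negatively keyed; reverse-coded value = 8 − response.
  item 1: 8 − 1 = 7
  item 2: 2
  item 6: 4
Sum = 7 + 2 + 4 = 13

13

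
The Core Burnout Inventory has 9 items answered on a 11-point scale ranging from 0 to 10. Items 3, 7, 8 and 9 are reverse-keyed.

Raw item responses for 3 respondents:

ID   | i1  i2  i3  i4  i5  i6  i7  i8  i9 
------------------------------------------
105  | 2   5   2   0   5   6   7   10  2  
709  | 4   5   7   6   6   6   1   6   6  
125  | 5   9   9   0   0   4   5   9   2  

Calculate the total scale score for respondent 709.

47

Respondent 709 raw: 4, 5, 7, 6, 6, 6, 1, 6, 6.
Reverse-coded (reversed = (0+10) − raw = 10 − raw):
  item 1: 4
  item 2: 5
  item 3: 10 − 7 = 3
  item 4: 6
  item 5: 6
  item 6: 6
  item 7: 10 − 1 = 9
  item 8: 10 − 6 = 4
  item 9: 10 − 6 = 4
Sum = 4 + 5 + 3 + 6 + 6 + 6 + 9 + 4 + 4 = 47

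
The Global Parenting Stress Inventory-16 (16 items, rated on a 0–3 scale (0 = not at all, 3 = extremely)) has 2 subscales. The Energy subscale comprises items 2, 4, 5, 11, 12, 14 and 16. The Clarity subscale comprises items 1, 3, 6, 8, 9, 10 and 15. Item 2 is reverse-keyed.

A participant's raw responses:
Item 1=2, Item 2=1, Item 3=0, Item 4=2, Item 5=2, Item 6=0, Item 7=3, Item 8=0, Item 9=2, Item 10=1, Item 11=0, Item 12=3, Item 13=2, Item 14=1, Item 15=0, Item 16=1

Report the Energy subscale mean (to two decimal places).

Energy items: 2, 4, 5, 11, 12, 14, 16.
Of these, item 2 is reverse-keyed; reverse-coded value = 3 − response.
  item 2: 3 − 1 = 2
  item 4: 2
  item 5: 2
  item 11: 0
  item 12: 3
  item 14: 1
  item 16: 1
Sum = 2 + 2 + 2 + 0 + 3 + 1 + 1 = 11
Mean = 11 / 7 = 1.57

1.57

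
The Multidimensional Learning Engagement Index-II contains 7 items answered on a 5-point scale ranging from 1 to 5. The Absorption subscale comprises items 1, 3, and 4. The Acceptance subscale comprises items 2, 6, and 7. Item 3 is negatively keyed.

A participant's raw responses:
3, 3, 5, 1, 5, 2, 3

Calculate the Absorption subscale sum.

Absorption items: 1, 3, 4.
Of these, item 3 is negatively keyed; reversed = (1+5) − raw = 6 − raw.
  item 1: 3
  item 3: 6 − 5 = 1
  item 4: 1
Sum = 3 + 1 + 1 = 5

5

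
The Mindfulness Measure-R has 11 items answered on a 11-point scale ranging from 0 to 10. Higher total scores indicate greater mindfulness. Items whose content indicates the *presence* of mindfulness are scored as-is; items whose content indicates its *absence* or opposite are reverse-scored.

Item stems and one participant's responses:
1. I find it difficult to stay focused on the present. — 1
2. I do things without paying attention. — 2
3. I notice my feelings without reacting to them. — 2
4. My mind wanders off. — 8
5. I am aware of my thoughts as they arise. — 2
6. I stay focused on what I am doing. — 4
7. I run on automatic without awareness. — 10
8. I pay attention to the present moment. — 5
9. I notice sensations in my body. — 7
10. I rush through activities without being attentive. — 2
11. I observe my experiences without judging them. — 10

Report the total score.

57

Items 1, 2, 4, 7, 10 describe the absence/opposite of mindfulness → reverse-score.
reverse-coded value = 10 − response.
  item 1: 10 − 1 = 9
  item 2: 10 − 2 = 8
  item 3: 2
  item 4: 10 − 8 = 2
  item 5: 2
  item 6: 4
  item 7: 10 − 10 = 0
  item 8: 5
  item 9: 7
  item 10: 10 − 2 = 8
  item 11: 10
Total = 9 + 8 + 2 + 2 + 2 + 4 + 0 + 5 + 7 + 8 + 10 = 57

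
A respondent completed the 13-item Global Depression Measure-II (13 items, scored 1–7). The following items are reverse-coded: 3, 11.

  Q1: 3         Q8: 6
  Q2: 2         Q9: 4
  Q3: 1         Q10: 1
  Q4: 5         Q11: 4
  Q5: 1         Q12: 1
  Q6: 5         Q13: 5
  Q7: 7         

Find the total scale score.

Reverse-coded items (on a 1–7 scale, reversed = 8 − raw):
  item 3: 8 − 1 = 7
  item 11: 8 − 4 = 4
Scored responses: 3, 2, 7, 5, 1, 5, 7, 6, 4, 1, 4, 1, 5
Total = 3 + 2 + 7 + 5 + 1 + 5 + 7 + 6 + 4 + 1 + 4 + 1 + 5 = 51

51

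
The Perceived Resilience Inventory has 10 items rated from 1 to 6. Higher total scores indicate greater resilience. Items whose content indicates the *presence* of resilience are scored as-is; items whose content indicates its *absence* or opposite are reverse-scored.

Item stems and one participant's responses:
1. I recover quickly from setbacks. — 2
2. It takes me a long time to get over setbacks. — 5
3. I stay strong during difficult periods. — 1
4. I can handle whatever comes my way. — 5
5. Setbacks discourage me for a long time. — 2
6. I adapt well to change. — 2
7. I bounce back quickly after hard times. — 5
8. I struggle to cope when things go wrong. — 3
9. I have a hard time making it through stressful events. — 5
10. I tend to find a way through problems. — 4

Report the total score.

Items 2, 5, 8, 9 describe the absence/opposite of resilience → reverse-score.
reverse-coded value = 7 − response.
  item 1: 2
  item 2: 7 − 5 = 2
  item 3: 1
  item 4: 5
  item 5: 7 − 2 = 5
  item 6: 2
  item 7: 5
  item 8: 7 − 3 = 4
  item 9: 7 − 5 = 2
  item 10: 4
Total = 2 + 2 + 1 + 5 + 5 + 2 + 5 + 4 + 2 + 4 = 32

32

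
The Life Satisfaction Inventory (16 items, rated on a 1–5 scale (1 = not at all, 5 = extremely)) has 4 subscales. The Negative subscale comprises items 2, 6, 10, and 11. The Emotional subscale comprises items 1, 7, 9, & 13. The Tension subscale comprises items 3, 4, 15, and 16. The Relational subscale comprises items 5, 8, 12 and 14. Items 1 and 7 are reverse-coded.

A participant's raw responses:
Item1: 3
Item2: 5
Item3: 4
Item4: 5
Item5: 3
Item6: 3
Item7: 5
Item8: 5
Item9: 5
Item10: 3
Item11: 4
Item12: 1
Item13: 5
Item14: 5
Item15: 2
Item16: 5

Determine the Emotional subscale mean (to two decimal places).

3.50

Emotional items: 1, 7, 9, 13.
Of these, items 1 & 7 are reverse-coded; reverse-coded value = 6 − response.
  item 1: 6 − 3 = 3
  item 7: 6 − 5 = 1
  item 9: 5
  item 13: 5
Sum = 3 + 1 + 5 + 5 = 14
Mean = 14 / 4 = 3.50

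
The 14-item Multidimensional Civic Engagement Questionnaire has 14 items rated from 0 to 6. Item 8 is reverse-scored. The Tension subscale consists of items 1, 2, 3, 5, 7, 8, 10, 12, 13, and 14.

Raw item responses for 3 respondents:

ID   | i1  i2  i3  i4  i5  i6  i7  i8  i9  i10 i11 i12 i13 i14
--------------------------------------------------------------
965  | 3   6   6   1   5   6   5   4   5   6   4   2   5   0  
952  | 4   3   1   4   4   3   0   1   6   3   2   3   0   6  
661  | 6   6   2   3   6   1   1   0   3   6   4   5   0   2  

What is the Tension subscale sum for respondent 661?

Respondent 661 raw: 6, 6, 2, 3, 6, 1, 1, 0, 3, 6, 4, 5, 0, 2.
Tension items: 1, 2, 3, 5, 7, 8, 10, 12, 13, 14.
Reverse-coded (on a 0–6 scale, reversed = 6 − raw):
  item 1: 6
  item 2: 6
  item 3: 2
  item 5: 6
  item 7: 1
  item 8: 6 − 0 = 6
  item 10: 6
  item 12: 5
  item 13: 0
  item 14: 2
Sum = 6 + 6 + 2 + 6 + 1 + 6 + 6 + 5 + 0 + 2 = 40

40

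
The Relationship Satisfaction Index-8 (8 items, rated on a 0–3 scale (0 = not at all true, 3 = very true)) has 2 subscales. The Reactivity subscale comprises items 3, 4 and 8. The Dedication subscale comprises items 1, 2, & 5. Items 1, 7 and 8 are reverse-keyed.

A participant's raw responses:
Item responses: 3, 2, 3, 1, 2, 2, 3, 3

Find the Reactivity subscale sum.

Reactivity items: 3, 4, 8.
Of these, item 8 is reverse-keyed; on a 0–3 scale, reversed = 3 − raw.
  item 3: 3
  item 4: 1
  item 8: 3 − 3 = 0
Sum = 3 + 1 + 0 = 4

4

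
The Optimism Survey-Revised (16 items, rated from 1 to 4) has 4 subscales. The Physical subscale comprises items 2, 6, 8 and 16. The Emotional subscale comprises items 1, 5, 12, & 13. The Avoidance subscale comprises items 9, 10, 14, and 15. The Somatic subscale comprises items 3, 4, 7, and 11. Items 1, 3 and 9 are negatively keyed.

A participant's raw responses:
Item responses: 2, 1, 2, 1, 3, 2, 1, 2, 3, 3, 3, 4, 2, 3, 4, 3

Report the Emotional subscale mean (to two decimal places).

Emotional items: 1, 5, 12, 13.
Of these, item 1 is negatively keyed; reversed = (1+4) − raw = 5 − raw.
  item 1: 5 − 2 = 3
  item 5: 3
  item 12: 4
  item 13: 2
Sum = 3 + 3 + 4 + 2 = 12
Mean = 12 / 4 = 3.00

3.00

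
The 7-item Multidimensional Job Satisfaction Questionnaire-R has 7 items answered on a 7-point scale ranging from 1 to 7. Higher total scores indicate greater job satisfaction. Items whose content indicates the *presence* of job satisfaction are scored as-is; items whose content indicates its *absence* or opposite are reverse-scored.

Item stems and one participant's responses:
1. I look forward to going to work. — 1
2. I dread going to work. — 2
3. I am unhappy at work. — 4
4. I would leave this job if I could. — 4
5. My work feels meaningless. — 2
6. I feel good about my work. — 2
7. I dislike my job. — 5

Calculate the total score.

Items 2, 3, 4, 5, 7 describe the absence/opposite of job satisfaction → reverse-score.
reverse-coded value = 8 − response.
  item 1: 1
  item 2: 8 − 2 = 6
  item 3: 8 − 4 = 4
  item 4: 8 − 4 = 4
  item 5: 8 − 2 = 6
  item 6: 2
  item 7: 8 − 5 = 3
Total = 1 + 6 + 4 + 4 + 6 + 2 + 3 = 26

26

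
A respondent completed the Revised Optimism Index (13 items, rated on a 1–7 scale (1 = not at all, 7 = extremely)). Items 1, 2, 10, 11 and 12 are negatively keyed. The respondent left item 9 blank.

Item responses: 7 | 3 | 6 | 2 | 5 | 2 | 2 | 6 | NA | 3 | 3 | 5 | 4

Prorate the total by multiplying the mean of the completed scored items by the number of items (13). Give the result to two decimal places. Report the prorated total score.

49.83

Reverse-coded (reversed = (1+7) − raw = 8 − raw):
  item 1: 8 − 7 = 1
  item 2: 8 − 3 = 5
  item 10: 8 − 3 = 5
  item 11: 8 − 3 = 5
  item 12: 8 − 5 = 3
Completed scored items (12 of 13): 1, 5, 6, 2, 5, 2, 2, 6, 5, 5, 3, 4; sum = 46.
Person mean = 46 / 12 ≈ 3.8333
Prorated total = (46 / 12) × 13 = 49.83 (to 2 dp)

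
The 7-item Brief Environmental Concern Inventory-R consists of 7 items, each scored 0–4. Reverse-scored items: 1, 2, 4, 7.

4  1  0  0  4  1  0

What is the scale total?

Reverse-scored items use 4 − raw:
  item 1: 4 − 4 = 0
  item 2: 4 − 1 = 3
  item 4: 4 − 0 = 4
  item 7: 4 − 0 = 4
After reverse-coding: 0, 3, 0, 4, 4, 1, 4
Total = 0 + 3 + 0 + 4 + 4 + 1 + 4 = 16

16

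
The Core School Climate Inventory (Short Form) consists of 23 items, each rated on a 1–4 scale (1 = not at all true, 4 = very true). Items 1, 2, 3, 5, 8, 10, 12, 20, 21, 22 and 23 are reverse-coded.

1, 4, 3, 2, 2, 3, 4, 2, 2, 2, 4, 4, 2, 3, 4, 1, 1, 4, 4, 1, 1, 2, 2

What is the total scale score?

65

Reversing items 1, 2, 3, 5, 8, 10, 12, 20, 21, 22 and 23 with 5 − raw:
Total = (5−1) + (5−4) + (5−3) + 2 + (5−2) + 3 + 4 + (5−2) + 2 + (5−2) + 4 + (5−4) + 2 + 3 + 4 + 1 + 1 + 4 + 4 + (5−1) + (5−1) + (5−2) + (5−2)
      = 4 + 1 + 2 + 2 + 3 + 3 + 4 + 3 + 2 + 3 + 4 + 1 + 2 + 3 + 4 + 1 + 1 + 4 + 4 + 4 + 4 + 3 + 3 = 65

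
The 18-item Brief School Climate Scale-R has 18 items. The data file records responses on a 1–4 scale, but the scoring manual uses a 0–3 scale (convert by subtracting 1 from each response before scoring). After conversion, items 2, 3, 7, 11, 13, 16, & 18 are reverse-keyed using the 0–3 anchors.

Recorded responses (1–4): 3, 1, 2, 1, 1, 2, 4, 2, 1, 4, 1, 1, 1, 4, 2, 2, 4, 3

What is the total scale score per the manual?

28

Convert to 0–3: 2, 0, 1, 0, 0, 1, 3, 1, 0, 3, 0, 0, 0, 3, 1, 1, 3, 2
Reverse-coded (reversed = (0+3) − raw = 3 − raw):
  item 2: 3 − 0 = 3
  item 3: 3 − 1 = 2
  item 7: 3 − 3 = 0
  item 11: 3 − 0 = 3
  item 13: 3 − 0 = 3
  item 16: 3 − 1 = 2
  item 18: 3 − 2 = 1
Scored: 2, 3, 2, 0, 0, 1, 0, 1, 0, 3, 3, 0, 3, 3, 1, 2, 3, 1
Total = 28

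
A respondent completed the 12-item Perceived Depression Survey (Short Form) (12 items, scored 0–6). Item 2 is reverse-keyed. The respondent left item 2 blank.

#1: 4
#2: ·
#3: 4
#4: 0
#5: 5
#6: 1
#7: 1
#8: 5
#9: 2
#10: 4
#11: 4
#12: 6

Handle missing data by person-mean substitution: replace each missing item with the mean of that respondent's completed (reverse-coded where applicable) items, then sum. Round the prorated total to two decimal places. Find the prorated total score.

Reverse-coded (reversed = (0+6) − raw = 6 − raw):
Completed scored items (11 of 12): 4, 4, 0, 5, 1, 1, 5, 2, 4, 4, 6; sum = 36.
Person mean = 36 / 11 ≈ 3.2727
Prorated total = (36 / 11) × 12 = 39.27 (to 2 dp)

39.27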